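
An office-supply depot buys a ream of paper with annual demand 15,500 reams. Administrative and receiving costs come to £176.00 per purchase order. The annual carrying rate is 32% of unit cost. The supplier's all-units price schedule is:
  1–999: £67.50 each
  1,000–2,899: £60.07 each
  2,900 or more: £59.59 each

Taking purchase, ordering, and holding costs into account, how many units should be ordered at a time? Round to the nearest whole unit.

Q* ≈ 1,000 reams

Holding cost per unit per year at price C is H = 0.32·C.
Candidates are each tier's EOQ (if it falls in that tier) and each price-break quantity.
EOQ at £67.50 = 502.6 (feasible in tier 1): TC = 15,500×£67.50 + (15,500/502.6)×176 + (502.6/2)×0.32×£67.50 = £1,057,105.86.
EOQ at £60.07 = 532.8 < 1000, so use break Q=1000: TC = 15,500×£60.07 + (15,500/1000.0)×176 + (1000.0/2)×0.32×£60.07 = £943,424.20.
EOQ at £59.59 = 534.9 < 2900, so use break Q=2900: TC = 15,500×£59.59 + (15,500/2900.0)×176 + (2900.0/2)×0.32×£59.59 = £952,235.45.
Lowest total cost is £943,424.20 at Q = 1000.0.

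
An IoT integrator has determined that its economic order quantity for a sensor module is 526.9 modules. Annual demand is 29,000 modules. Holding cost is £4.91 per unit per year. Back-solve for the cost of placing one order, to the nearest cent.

S ≈ £23.50

Invert the EOQ relation Q*² = 2DS/H.
From Q* = √(2DS/H): S = Q*²H / (2D) = 526.9² × 4.91 / (2 × 29,000) = 23.5023.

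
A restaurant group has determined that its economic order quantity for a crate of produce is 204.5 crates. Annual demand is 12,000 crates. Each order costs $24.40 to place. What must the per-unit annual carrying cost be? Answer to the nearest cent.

The basic EOQ model gives Q* = √(2DS/H); rearrange for the unknown.
From Q* = √(2DS/H): H = 2DS / Q*² = 2 × 12,000 × 24.4 / 204.5² = 14.0028.

H ≈ $14.00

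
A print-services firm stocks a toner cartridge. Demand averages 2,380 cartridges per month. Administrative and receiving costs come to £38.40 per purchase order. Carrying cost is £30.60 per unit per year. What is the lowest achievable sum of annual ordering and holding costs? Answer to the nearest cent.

TC* ≈ £8,192.57

Annual demand D = 2,380 × 12 = 28,560.
Q* = √(2DS/H) = √(2 × 28,560 × 38.4 / 30.6) ≈ 267.73.
At the optimum the two cost components are equal, so total cost = 2·(Q*/2)H = Q*·H.
Minimum total = √(2DSH) = √(2 × 28,560 × 38.4 × 30.6) ≈ 8192.575.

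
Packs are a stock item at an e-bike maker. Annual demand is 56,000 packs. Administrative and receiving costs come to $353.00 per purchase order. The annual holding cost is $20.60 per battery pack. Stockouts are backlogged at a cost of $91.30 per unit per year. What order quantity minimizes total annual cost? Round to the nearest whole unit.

With planned backorders, Q* = √(2DS/H) · √((H+B)/B).
√(2DS/H) = √(2 × 56,000 × 353 / 20.6) = 1385.360.
√((H+B)/B) = √((20.6+91.3)/91.3) = 1.1071.
Q* ≈ 1533.707.

Q* ≈ 1,534 packs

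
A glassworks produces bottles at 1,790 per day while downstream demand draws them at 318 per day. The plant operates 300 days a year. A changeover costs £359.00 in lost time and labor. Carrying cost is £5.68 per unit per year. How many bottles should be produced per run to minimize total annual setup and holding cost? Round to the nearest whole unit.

Annual demand D = 318 × 300 = 95,400.
Production build-up factor (1 − d/p) = 1 − 318/1,790 = 0.8223.
Q* = √(2DS / (H(1 − d/p))) = √(2 × 95,400 × 359 / (5.68 × 0.8223)).
= √(68,497,200 / 4.6709) ≈ 3829.436.

Q* ≈ 3,829 bottles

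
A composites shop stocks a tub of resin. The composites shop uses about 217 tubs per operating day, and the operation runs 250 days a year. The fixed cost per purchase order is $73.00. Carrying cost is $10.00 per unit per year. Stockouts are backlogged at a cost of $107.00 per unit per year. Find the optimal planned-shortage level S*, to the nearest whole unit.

Annual demand D = 217 × 250 = 54,250.
With planned backorders, Q* = √(2DS/H) · √((H+B)/B).
√(2DS/H) = √(2 × 54,250 × 73 / 10) = 889.972.
√((H+B)/B) = √((10+107)/107) = 1.0457.
Q* ≈ 930.631.
S* = Q* · H/(H+B) = 930.631 × 10/117 ≈ 79.541.

S* ≈ 80 tubs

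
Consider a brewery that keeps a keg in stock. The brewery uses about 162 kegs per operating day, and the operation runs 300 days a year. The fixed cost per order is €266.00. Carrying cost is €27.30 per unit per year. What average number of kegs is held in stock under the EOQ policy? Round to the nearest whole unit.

Annual demand D = 162 × 300 = 48,600.
EOQ = √(2DS/H) = √(2 × 48,600 × 266 / 27.3) ≈ 973.18.
Average inventory = Q*/2 ≈ 973.18 / 2 = 486.589.

Average inventory ≈ 487 kegs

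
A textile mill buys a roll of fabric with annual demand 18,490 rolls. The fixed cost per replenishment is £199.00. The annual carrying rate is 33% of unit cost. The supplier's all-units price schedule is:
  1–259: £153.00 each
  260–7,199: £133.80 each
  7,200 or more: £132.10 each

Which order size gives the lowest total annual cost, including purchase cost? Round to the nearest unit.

Q* ≈ 408 rolls

Holding cost per unit per year at price C is H = 0.33·C.
For each price level, check whether its EOQ is feasible; otherwise the best quantity at that price is the breakpoint.
Tier 1 (£153.00): EOQ = 381.8 exceeds tier's upper bound 259, so this tier is dominated.
EOQ at £133.80 = 408.2 (feasible in tier 2): TC = 18,490×£133.80 + (18,490/408.2)×199 + (408.2/2)×0.33×£133.80 = £2,491,987.82.
EOQ at £132.10 = 410.9 < 7200, so use break Q=7200: TC = 18,490×£132.10 + (18,490/7200.0)×199 + (7200.0/2)×0.33×£132.10 = £2,599,974.84.
Lowest total cost is £2,491,987.82 at Q = 408.2.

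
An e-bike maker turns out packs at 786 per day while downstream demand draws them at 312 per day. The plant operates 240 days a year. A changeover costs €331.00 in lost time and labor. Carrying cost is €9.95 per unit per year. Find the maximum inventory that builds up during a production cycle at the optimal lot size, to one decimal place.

I_max ≈ 1,733.3 packs

Annual demand D = 312 × 240 = 74,880.
Production build-up factor (1 − d/p) = 1 − 312/786 = 0.6031.
Q* = √(2DS / (H(1 − d/p))) = √(2 × 74,880 × 331 / (9.95 × 0.6031)).
= √(49,570,560 / 6.0004) ≈ 2874.236.
Maximum inventory = Q*(1 − d/p) = 2874.236 × 0.6031 ≈ 1733.318.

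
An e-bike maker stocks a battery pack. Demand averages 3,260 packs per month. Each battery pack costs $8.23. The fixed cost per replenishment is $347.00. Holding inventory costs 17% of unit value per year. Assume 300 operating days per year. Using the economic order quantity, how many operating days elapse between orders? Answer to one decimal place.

Annual demand D = 3,260 × 12 = 39,120.
Holding cost H = 0.17 × $8.23 = $1.3991 per unit per year.
The optimal lot size = √(2DS/H) = √(2 × 39,120 × 347 / 1.3991) ≈ 4405.09.
Cycle time = Q*/D × 300 = 4405.09 / 39,120 × 300 ≈ 33.781 days.

T ≈ 33.8 days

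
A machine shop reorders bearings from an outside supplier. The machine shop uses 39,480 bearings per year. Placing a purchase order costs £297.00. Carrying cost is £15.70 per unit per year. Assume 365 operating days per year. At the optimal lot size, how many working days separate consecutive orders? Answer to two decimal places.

Q* = √(2DS/H) = √(2 × 39,480 × 297 / 15.7) ≈ 1222.17.
Cycle time = Q*/D × 365 = 1222.17 / 39,480 × 365 ≈ 11.299 days.

T ≈ 11.30 days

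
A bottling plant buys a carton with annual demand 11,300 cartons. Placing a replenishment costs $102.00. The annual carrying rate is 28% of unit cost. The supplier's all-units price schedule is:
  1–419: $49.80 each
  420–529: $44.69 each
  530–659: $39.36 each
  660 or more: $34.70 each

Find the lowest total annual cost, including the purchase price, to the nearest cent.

TC* ≈ $397,062.64

Holding cost per unit per year at price C is H = 0.28·C.
Evaluate total cost at each tier's feasible EOQ or, if the EOQ is below the tier, at the tier's minimum quantity.
EOQ at $49.80 = 406.6 (feasible in tier 1): TC = 11,300×$49.80 + (11,300/406.6)×102 + (406.6/2)×0.28×$49.80 = $568,409.54.
EOQ at $44.69 = 429.2 (feasible in tier 2): TC = 11,300×$44.69 + (11,300/429.2)×102 + (429.2/2)×0.28×$44.69 = $510,367.79.
EOQ at $39.36 = 457.3 < 530, so use break Q=530: TC = 11,300×$39.36 + (11,300/530.0)×102 + (530.0/2)×0.28×$39.36 = $449,863.23.
EOQ at $34.70 = 487.1 < 660, so use break Q=660: TC = 11,300×$34.70 + (11,300/660.0)×102 + (660.0/2)×0.28×$34.70 = $397,062.64.
Lowest total cost among the candidates is at Q = 660.0.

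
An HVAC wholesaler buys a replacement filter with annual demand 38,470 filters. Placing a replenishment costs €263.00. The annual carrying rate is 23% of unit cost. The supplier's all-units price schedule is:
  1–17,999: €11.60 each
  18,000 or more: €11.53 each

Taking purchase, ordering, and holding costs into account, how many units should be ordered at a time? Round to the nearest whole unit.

Q* ≈ 2,754 filters

Holding cost per unit per year at price C is H = 0.23·C.
Evaluate total cost at each tier's feasible EOQ or, if the EOQ is below the tier, at the tier's minimum quantity.
EOQ at €11.60 = 2754.0 (feasible in tier 1): TC = 38,470×€11.60 + (38,470/2754.0)×263 + (2754.0/2)×0.23×€11.60 = €453,599.62.
EOQ at €11.53 = 2762.3 < 18000, so use break Q=18000: TC = 38,470×€11.53 + (38,470/18000.0)×263 + (18000.0/2)×0.23×€11.53 = €467,988.29.
Lowest total cost is €453,599.62 at Q = 2754.0.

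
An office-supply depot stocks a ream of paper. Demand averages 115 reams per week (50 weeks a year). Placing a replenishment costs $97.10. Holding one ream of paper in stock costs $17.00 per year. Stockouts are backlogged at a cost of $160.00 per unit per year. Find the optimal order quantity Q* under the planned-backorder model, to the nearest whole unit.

Q* ≈ 270 reams

Annual demand D = 115 × 50 = 5,750.
With planned backorders, Q* = √(2DS/H) · √((H+B)/B).
√(2DS/H) = √(2 × 5,750 × 97.1 / 17) = 256.291.
√((H+B)/B) = √((17+160)/160) = 1.0518.
Q* ≈ 269.563.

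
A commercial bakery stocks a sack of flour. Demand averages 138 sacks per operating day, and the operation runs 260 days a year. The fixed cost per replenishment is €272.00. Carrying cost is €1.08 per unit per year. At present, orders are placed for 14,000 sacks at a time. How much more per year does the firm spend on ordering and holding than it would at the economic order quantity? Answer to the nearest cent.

Annual demand D = 138 × 260 = 35,880.
EOQ = √(2DS/H) = √(2 × 35,880 × 272 / 1.08) ≈ 4251.22.
Cost at Q* = (D/Q*)S + (Q*/2)H = √(2DSH) ≈ €4,591.32.
Cost at Q = 14,000: (35,880/14,000)×272 + (14,000/2)×1.08 = €697.10 + €7,560.00 = €8,257.10.
Excess = €8,257.10 − €4,591.32 = €3,665.78.

Extra cost ≈ €3,665.78 per year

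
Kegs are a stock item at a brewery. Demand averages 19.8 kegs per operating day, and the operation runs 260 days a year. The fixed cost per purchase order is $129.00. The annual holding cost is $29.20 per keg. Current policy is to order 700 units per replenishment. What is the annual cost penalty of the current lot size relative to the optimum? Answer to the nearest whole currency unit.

Annual demand D = 19.8 × 260 = 5,148.
EOQ = √(2DS/H) = √(2 × 5,148 × 129 / 29.2) ≈ 213.27.
Cost at Q* = (D/Q*)S + (Q*/2)H = √(2DSH) ≈ $6,227.60.
Cost at Q = 700: (5,148/700)×129 + (700/2)×29.2 = $948.70 + $10,220.00 = $11,168.70.
Excess = $11,168.70 − $6,227.60 = $4,941.11.

Extra cost ≈ $4,941 per year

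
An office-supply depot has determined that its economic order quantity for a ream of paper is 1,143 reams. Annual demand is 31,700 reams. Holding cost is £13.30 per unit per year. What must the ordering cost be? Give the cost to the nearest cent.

Invert the EOQ relation Q*² = 2DS/H.
From Q* = √(2DS/H): S = Q*²H / (2D) = 1,143² × 13.3 / (2 × 31,700) = 274.0658.

S ≈ £274.07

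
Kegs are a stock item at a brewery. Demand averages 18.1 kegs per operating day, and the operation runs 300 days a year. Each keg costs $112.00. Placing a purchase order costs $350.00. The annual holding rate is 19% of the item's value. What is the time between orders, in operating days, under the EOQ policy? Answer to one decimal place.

Annual demand D = 18.1 × 300 = 5,430.
Holding cost H = 0.19 × $112.00 = $21.2800 per unit per year.
EOQ = √(2DS/H) = √(2 × 5,430 × 350 / 21.28) ≈ 422.63.
Cycle time = Q*/D × 300 = 422.63 / 5,430 × 300 ≈ 23.350 days.

T ≈ 23.3 days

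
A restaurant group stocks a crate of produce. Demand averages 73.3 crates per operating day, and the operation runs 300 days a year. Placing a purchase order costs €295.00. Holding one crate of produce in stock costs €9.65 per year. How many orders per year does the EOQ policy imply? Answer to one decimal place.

N ≈ 19.0 orders per year

Annual demand D = 73.3 × 300 = 21,990.
EOQ = √(2DS/H) = √(2 × 21,990 × 295 / 9.65) ≈ 1159.51.
Orders per year = D / Q* = 21,990 / 1159.51 ≈ 18.965.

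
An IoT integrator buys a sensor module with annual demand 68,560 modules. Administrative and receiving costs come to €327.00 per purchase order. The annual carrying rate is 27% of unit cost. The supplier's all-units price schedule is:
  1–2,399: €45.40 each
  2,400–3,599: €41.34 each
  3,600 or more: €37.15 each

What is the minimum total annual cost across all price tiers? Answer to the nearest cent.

Holding cost per unit per year at price C is H = 0.27·C.
Candidates are each tier's EOQ (if it falls in that tier) and each price-break quantity.
EOQ at €45.40 = 1912.6 (feasible in tier 1): TC = 68,560×€45.40 + (68,560/1912.6)×327 + (1912.6/2)×0.27×€45.40 = €3,136,068.13.
EOQ at €41.34 = 2004.3 < 2400, so use break Q=2400: TC = 68,560×€41.34 + (68,560/2400.0)×327 + (2400.0/2)×0.27×€41.34 = €2,857,005.86.
EOQ at €37.15 = 2114.3 < 3600, so use break Q=3600: TC = 68,560×€37.15 + (68,560/3600.0)×327 + (3600.0/2)×0.27×€37.15 = €2,571,286.43.
Lowest total cost among the candidates is at Q = 3600.0.

TC* ≈ €2,571,286.43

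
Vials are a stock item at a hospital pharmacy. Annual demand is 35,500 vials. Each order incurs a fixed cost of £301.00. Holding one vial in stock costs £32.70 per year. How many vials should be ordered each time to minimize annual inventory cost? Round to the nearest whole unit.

Q* ≈ 808 vials

EOQ = √(2DS / H) = √(2 × 35,500 × 301 / 32.7).
= √(21,371,000 / 32.7) = √653,547.4006 ≈ 808.423.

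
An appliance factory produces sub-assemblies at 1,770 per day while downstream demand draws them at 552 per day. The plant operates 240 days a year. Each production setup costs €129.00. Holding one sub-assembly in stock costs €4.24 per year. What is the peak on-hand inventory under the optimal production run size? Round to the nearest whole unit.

I_max ≈ 2,355 sub-assemblies

Annual demand D = 552 × 240 = 132,480.
Production build-up factor (1 − d/p) = 1 − 552/1,770 = 0.6881.
Q* = √(2DS / (H(1 − d/p))) = √(2 × 132,480 × 129 / (4.24 × 0.6881)).
= √(34,179,840 / 2.9177) ≈ 3422.670.
Maximum inventory = Q*(1 − d/p) = 3422.670 × 0.6881 ≈ 2355.261.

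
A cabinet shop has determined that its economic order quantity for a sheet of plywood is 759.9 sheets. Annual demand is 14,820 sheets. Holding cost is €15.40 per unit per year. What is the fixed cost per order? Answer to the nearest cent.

Invert the EOQ relation Q*² = 2DS/H.
From Q* = √(2DS/H): S = Q*²H / (2D) = 759.9² × 15.4 / (2 × 14,820) = 300.0236.

S ≈ €300.02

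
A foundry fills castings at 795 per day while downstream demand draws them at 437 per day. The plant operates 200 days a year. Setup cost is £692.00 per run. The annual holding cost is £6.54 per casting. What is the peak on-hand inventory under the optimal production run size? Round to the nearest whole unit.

I_max ≈ 2,886 castings

Annual demand D = 437 × 200 = 87,400.
Production build-up factor (1 − d/p) = 1 − 437/795 = 0.4503.
Q* = √(2DS / (H(1 − d/p))) = √(2 × 87,400 × 692 / (6.54 × 0.4503)).
= √(120,961,600 / 2.9451) ≈ 6408.803.
Maximum inventory = Q*(1 − d/p) = 6408.803 × 0.4503 ≈ 2885.977.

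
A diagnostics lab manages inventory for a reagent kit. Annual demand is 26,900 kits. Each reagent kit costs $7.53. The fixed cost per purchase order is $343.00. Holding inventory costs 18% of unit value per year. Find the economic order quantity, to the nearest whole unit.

Holding cost H = 0.18 × $7.53 = $1.3554 per unit per year.
EOQ = √(2DS / H) = √(2 × 26,900 × 343 / 1.3554).
= √(18,453,400 / 1.3554) = √13,614,726.2801 ≈ 3689.814.

Q* ≈ 3,690 kits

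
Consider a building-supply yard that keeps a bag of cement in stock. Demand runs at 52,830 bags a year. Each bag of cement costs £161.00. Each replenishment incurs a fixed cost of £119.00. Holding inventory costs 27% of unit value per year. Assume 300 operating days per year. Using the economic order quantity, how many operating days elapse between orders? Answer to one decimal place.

Holding cost H = 0.27 × £161.00 = £43.4700 per unit per year.
EOQ = √(2DS/H) = √(2 × 52,830 × 119 / 43.47) ≈ 537.82.
Cycle time = Q*/D × 300 = 537.82 / 52,830 × 300 ≈ 3.054 days.

T ≈ 3.1 days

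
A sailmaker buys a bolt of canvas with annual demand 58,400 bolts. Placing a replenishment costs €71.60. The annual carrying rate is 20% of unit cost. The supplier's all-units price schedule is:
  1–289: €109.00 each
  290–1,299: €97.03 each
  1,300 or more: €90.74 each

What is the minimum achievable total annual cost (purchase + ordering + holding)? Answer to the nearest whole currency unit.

Holding cost per unit per year at price C is H = 0.20·C.
Candidates are each tier's EOQ (if it falls in that tier) and each price-break quantity.
Tier 1 (€109.00): EOQ = 619.4 exceeds tier's upper bound 289, so this tier is dominated.
EOQ at €97.03 = 656.5 (feasible in tier 2): TC = 58,400×€97.03 + (58,400/656.5)×71.6 + (656.5/2)×0.20×€97.03 = €5,679,291.31.
EOQ at €90.74 = 678.8 < 1300, so use break Q=1300: TC = 58,400×€90.74 + (58,400/1300.0)×71.6 + (1300.0/2)×0.20×€90.74 = €5,314,228.69.
Lowest total cost among the candidates is at Q = 1300.0.

TC* ≈ €5,314,229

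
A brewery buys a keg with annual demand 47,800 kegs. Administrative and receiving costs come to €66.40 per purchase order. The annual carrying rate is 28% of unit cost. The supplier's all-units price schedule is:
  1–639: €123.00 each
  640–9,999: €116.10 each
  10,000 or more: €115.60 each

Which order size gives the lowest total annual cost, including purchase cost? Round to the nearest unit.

Q* ≈ 640 kegs

Holding cost per unit per year at price C is H = 0.28·C.
Evaluate total cost at each tier's feasible EOQ or, if the EOQ is below the tier, at the tier's minimum quantity.
EOQ at €123.00 = 429.3 (feasible in tier 1): TC = 47,800×€123.00 + (47,800/429.3)×66.4 + (429.3/2)×0.28×€123.00 = €5,894,185.79.
EOQ at €116.10 = 441.9 < 640, so use break Q=640: TC = 47,800×€116.10 + (47,800/640.0)×66.4 + (640.0/2)×0.28×€116.10 = €5,564,941.81.
EOQ at €115.60 = 442.8 < 10000, so use break Q=10000: TC = 47,800×€115.60 + (47,800/10000.0)×66.4 + (10000.0/2)×0.28×€115.60 = €5,687,837.39.
Lowest total cost is €5,564,941.81 at Q = 640.0.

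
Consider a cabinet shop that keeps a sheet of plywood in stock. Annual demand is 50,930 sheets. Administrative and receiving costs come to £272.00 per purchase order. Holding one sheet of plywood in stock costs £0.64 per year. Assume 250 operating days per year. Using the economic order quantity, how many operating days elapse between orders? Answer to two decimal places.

T ≈ 32.30 days

Q* = √(2DS/H) = √(2 × 50,930 × 272 / 0.64) ≈ 6579.55.
Cycle time = Q*/D × 250 = 6579.55 / 50,930 × 250 ≈ 32.297 days.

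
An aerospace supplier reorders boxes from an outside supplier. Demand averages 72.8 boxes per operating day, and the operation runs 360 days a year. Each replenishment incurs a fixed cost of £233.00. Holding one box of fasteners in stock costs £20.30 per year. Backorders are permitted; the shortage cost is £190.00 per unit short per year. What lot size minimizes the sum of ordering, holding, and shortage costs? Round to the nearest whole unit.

Q* ≈ 816 boxes

Annual demand D = 72.8 × 360 = 26,208.
With planned backorders, Q* = √(2DS/H) · √((H+B)/B).
√(2DS/H) = √(2 × 26,208 × 233 / 20.3) = 775.643.
√((H+B)/B) = √((20.3+190)/190) = 1.0521.
Q* ≈ 816.027.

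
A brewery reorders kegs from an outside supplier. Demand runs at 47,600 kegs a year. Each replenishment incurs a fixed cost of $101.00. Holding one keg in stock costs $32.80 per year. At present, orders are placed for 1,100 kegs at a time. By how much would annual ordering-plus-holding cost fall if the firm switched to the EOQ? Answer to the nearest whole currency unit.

Extra cost ≈ $4,652 per year

EOQ = √(2DS/H) = √(2 × 47,600 × 101 / 32.8) ≈ 541.43.
Cost at Q* = (D/Q*)S + (Q*/2)H = √(2DSH) ≈ $17,758.90.
Cost at Q = 1,100: (47,600/1,100)×101 + (1,100/2)×32.8 = $4,370.55 + $18,040.00 = $22,410.55.
Excess = $22,410.55 − $17,758.90 = $4,651.64.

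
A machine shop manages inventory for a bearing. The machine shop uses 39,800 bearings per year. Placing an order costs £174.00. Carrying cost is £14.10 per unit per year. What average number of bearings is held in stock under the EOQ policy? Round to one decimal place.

Average inventory ≈ 495.6 bearings

Q* = √(2DS/H) = √(2 × 39,800 × 174 / 14.1) ≈ 991.11.
Average inventory = Q*/2 ≈ 991.11 / 2 = 495.555.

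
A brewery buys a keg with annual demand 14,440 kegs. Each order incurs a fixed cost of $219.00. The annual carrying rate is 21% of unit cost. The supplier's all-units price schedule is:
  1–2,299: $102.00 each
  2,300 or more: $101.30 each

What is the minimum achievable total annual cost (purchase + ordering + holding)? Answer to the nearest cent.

TC* ≈ $1,484,519.39

Holding cost per unit per year at price C is H = 0.21·C.
Evaluate total cost at each tier's feasible EOQ or, if the EOQ is below the tier, at the tier's minimum quantity.
EOQ at $102.00 = 543.4 (feasible in tier 1): TC = 14,440×$102.00 + (14,440/543.4)×219 + (543.4/2)×0.21×$102.00 = $1,484,519.39.
EOQ at $101.30 = 545.3 < 2300, so use break Q=2300: TC = 14,440×$101.30 + (14,440/2300.0)×219 + (2300.0/2)×0.21×$101.30 = $1,488,610.89.
Lowest total cost among the candidates is at Q = 543.4.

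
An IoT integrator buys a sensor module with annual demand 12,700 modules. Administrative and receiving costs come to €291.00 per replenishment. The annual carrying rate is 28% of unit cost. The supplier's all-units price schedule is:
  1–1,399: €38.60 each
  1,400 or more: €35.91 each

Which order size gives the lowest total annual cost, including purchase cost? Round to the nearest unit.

Q* ≈ 1,400 modules

Holding cost per unit per year at price C is H = 0.28·C.
Candidates are each tier's EOQ (if it falls in that tier) and each price-break quantity.
EOQ at €38.60 = 827.0 (feasible in tier 1): TC = 12,700×€38.60 + (12,700/827.0)×291 + (827.0/2)×0.28×€38.60 = €499,157.91.
EOQ at €35.91 = 857.4 < 1400, so use break Q=1400: TC = 12,700×€35.91 + (12,700/1400.0)×291 + (1400.0/2)×0.28×€35.91 = €465,735.15.
Lowest total cost is €465,735.15 at Q = 1400.0.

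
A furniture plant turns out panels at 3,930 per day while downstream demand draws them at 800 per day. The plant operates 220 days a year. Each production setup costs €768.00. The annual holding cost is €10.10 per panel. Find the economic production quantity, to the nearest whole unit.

Q* ≈ 5,797 panels

Annual demand D = 800 × 220 = 176,000.
Production build-up factor (1 − d/p) = 1 − 800/3,930 = 0.7964.
Q* = √(2DS / (H(1 − d/p))) = √(2 × 176,000 × 768 / (10.1 × 0.7964)).
= √(270,336,000 / 8.044) ≈ 5797.161.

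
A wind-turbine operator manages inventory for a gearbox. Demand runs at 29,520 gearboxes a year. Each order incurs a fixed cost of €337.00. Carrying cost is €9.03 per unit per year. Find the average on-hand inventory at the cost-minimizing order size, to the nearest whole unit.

Average inventory ≈ 742 gearboxes

The optimal lot size = √(2DS/H) = √(2 × 29,520 × 337 / 9.03) ≈ 1484.38.
Average inventory = Q*/2 ≈ 1484.38 / 2 = 742.189.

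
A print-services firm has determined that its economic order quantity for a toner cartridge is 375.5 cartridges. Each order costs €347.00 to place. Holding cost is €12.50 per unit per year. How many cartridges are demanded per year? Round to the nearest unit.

The basic EOQ model gives Q* = √(2DS/H); rearrange for the unknown.
From Q* = √(2DS/H): D = Q*²H / (2S) = 375.5² × 12.5 / (2 × 347) = 2539.630.

D ≈ 2,540 cartridges per year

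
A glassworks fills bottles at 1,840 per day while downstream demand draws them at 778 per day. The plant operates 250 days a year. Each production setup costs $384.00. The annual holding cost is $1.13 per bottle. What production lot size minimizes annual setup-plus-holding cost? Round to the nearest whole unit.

Q* ≈ 15,134 bottles

Annual demand D = 778 × 250 = 194,500.
Production build-up factor (1 − d/p) = 1 − 778/1,840 = 0.5772.
Q* = √(2DS / (H(1 − d/p))) = √(2 × 194,500 × 384 / (1.13 × 0.5772)).
= √(149,376,000 / 0.6522) ≈ 15133.795.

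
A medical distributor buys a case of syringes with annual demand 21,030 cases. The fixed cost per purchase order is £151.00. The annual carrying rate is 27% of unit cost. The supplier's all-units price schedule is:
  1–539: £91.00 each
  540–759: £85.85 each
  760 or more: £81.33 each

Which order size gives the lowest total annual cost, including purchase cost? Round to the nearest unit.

Q* ≈ 760 cases

Holding cost per unit per year at price C is H = 0.27·C.
For each price level, check whether its EOQ is feasible; otherwise the best quantity at that price is the breakpoint.
EOQ at £91.00 = 508.4 (feasible in tier 1): TC = 21,030×£91.00 + (21,030/508.4)×151 + (508.4/2)×0.27×£91.00 = £1,926,221.82.
EOQ at £85.85 = 523.4 < 540, so use break Q=540: TC = 21,030×£85.85 + (21,030/540.0)×151 + (540.0/2)×0.27×£85.85 = £1,817,564.58.
EOQ at £81.33 = 537.8 < 760, so use break Q=760: TC = 21,030×£81.33 + (21,030/760.0)×151 + (760.0/2)×0.27×£81.33 = £1,722,892.69.
Lowest total cost is £1,722,892.69 at Q = 760.0.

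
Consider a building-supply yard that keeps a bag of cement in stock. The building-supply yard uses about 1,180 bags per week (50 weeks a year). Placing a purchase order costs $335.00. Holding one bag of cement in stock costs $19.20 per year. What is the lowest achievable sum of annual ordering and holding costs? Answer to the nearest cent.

Annual demand D = 1,180 × 50 = 59,000.
EOQ = √(2DS/H) = √(2 × 59,000 × 335 / 19.2) ≈ 1434.87.
At the optimum the two cost components are equal, so total cost = 2·(Q*/2)H = Q*·H.
Minimum total = √(2DSH) = √(2 × 59,000 × 335 × 19.2) ≈ 27549.519.

TC* ≈ $27,549.52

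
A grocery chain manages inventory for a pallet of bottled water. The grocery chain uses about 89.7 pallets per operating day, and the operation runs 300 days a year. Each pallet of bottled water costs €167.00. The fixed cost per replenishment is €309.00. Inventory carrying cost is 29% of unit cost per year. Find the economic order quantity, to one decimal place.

Q* ≈ 586.0 pallets

Annual demand D = 89.7 × 300 = 26,910.
Holding cost H = 0.29 × €167.00 = €48.4300 per unit per year.
EOQ = √(2DS / H) = √(2 × 26,910 × 309 / 48.43).
= √(16,630,380 / 48.43) = √343,390.0475 ≈ 585.995.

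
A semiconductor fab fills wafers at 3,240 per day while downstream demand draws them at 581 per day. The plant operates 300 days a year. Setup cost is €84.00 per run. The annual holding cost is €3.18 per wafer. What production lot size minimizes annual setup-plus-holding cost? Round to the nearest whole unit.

Annual demand D = 581 × 300 = 174,300.
Production build-up factor (1 − d/p) = 1 − 581/3,240 = 0.8207.
Q* = √(2DS / (H(1 − d/p))) = √(2 × 174,300 × 84 / (3.18 × 0.8207)).
= √(29,282,400 / 2.6098) ≈ 3349.678.

Q* ≈ 3,350 wafers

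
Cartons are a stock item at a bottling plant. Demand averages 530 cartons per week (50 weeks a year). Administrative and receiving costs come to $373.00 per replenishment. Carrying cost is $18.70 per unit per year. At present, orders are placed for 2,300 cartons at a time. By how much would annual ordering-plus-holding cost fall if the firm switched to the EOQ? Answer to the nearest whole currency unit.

Annual demand D = 530 × 50 = 26,500.
EOQ = √(2DS/H) = √(2 × 26,500 × 373 / 18.7) ≈ 1028.19.
Cost at Q* = (D/Q*)S + (Q*/2)H = √(2DSH) ≈ $19,227.07.
Cost at Q = 2,300: (26,500/2,300)×373 + (2,300/2)×18.7 = $4,297.61 + $21,505.00 = $25,802.61.
Excess = $25,802.61 − $19,227.07 = $6,575.54.

Extra cost ≈ $6,576 per year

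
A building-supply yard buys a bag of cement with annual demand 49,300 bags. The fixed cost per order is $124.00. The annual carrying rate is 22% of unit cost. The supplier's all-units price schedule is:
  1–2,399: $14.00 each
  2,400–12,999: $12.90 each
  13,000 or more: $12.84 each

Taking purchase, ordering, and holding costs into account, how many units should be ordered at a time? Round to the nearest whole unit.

Q* ≈ 2,400 bags

Holding cost per unit per year at price C is H = 0.22·C.
Evaluate total cost at each tier's feasible EOQ or, if the EOQ is below the tier, at the tier's minimum quantity.
EOQ at $14.00 = 1992.4 (feasible in tier 1): TC = 49,300×$14.00 + (49,300/1992.4)×124 + (1992.4/2)×0.22×$14.00 = $696,336.56.
EOQ at $12.90 = 2075.6 < 2400, so use break Q=2400: TC = 49,300×$12.90 + (49,300/2400.0)×124 + (2400.0/2)×0.22×$12.90 = $641,922.77.
EOQ at $12.84 = 2080.4 < 13000, so use break Q=13000: TC = 49,300×$12.84 + (49,300/13000.0)×124 + (13000.0/2)×0.22×$12.84 = $651,843.45.
Lowest total cost is $641,922.77 at Q = 2400.0.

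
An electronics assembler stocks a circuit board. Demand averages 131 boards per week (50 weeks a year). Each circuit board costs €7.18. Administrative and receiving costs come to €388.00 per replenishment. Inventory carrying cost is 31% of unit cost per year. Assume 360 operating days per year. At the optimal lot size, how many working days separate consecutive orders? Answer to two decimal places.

T ≈ 83.06 days

Annual demand D = 131 × 50 = 6,550.
Holding cost H = 0.31 × €7.18 = €2.2258 per unit per year.
Q* = √(2DS/H) = √(2 × 6,550 × 388 / 2.2258) ≈ 1511.15.
Cycle time = Q*/D × 360 = 1511.15 / 6,550 × 360 ≈ 83.056 days.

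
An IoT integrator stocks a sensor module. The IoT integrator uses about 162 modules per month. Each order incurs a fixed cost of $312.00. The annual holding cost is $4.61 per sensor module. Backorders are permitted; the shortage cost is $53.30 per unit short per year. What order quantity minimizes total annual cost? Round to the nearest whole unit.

Annual demand D = 162 × 12 = 1,944.
With planned backorders, Q* = √(2DS/H) · √((H+B)/B).
√(2DS/H) = √(2 × 1,944 × 312 / 4.61) = 512.968.
√((H+B)/B) = √((4.61+53.3)/53.3) = 1.0423.
Q* ≈ 534.691.

Q* ≈ 535 modules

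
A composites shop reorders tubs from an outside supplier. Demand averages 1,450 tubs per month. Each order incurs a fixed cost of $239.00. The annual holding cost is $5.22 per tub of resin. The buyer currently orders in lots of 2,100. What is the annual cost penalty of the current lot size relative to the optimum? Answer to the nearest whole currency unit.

Extra cost ≈ $872 per year

Annual demand D = 1,450 × 12 = 17,400.
EOQ = √(2DS/H) = √(2 × 17,400 × 239 / 5.22) ≈ 1262.27.
Cost at Q* = (D/Q*)S + (Q*/2)H = √(2DSH) ≈ $6,589.07.
Cost at Q = 2,100: (17,400/2,100)×239 + (2,100/2)×5.22 = $1,980.29 + $5,481.00 = $7,461.29.
Excess = $7,461.29 − $6,589.07 = $872.22.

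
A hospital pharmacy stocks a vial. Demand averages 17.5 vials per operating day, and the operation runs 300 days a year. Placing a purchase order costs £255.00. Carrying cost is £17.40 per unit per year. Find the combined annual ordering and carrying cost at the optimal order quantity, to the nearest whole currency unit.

Annual demand D = 17.5 × 300 = 5,250.
Q* = √(2DS/H) = √(2 × 5,250 × 255 / 17.4) ≈ 392.27.
At Q*, ordering cost (D/Q*)S equals holding cost (Q*/2)H, each = √(DSH/2).
Minimum total = √(2DSH) = √(2 × 5,250 × 255 × 17.4) ≈ 6825.577.

TC* ≈ £6,826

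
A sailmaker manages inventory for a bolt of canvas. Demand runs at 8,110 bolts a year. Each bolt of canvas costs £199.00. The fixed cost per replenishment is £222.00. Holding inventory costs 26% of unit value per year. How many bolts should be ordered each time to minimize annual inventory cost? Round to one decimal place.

Holding cost H = 0.26 × £199.00 = £51.7400 per unit per year.
EOQ = √(2DS / H) = √(2 × 8,110 × 222 / 51.74).
= √(3,600,840 / 51.74) = √69,594.8976 ≈ 263.808.

Q* ≈ 263.8 bolts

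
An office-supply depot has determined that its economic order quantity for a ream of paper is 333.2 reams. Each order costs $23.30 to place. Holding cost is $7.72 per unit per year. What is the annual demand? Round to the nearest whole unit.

D ≈ 18,393 reams per year

The basic EOQ model gives Q* = √(2DS/H); rearrange for the unknown.
From Q* = √(2DS/H): D = Q*²H / (2S) = 333.2² × 7.72 / (2 × 23.3) = 18392.526.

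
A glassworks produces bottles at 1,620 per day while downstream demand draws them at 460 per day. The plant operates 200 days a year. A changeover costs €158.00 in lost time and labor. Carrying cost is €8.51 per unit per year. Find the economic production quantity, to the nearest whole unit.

Q* ≈ 2,184 bottles

Annual demand D = 460 × 200 = 92,000.
Production build-up factor (1 − d/p) = 1 − 460/1,620 = 0.7160.
Q* = √(2DS / (H(1 − d/p))) = √(2 × 92,000 × 158 / (8.51 × 0.7160)).
= √(29,072,000 / 6.0936) ≈ 2184.244.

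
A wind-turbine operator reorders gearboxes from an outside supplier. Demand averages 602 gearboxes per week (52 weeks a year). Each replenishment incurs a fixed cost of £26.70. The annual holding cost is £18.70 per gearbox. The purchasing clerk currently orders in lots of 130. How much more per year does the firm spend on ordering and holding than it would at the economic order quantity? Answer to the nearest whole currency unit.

Extra cost ≈ £2,054 per year

Annual demand D = 602 × 52 = 31,304.
EOQ = √(2DS/H) = √(2 × 31,304 × 26.7 / 18.7) ≈ 298.99.
Cost at Q* = (D/Q*)S + (Q*/2)H = √(2DSH) ≈ £5,591.02.
Cost at Q = 130: (31,304/130)×26.7 + (130/2)×18.7 = £6,429.36 + £1,215.50 = £7,644.86.
Excess = £7,644.86 − £5,591.02 = £2,053.84.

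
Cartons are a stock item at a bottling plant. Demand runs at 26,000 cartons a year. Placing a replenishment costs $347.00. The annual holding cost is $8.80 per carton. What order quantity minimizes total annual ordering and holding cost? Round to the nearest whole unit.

Q* ≈ 1,432 cartons

EOQ = √(2DS / H) = √(2 × 26,000 × 347 / 8.8).
= √(18,044,000 / 8.8) = √2,050,454.5455 ≈ 1431.941.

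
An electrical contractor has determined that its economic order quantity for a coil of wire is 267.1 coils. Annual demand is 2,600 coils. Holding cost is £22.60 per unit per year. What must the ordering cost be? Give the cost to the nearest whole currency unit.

S ≈ £310

Invert the EOQ relation Q*² = 2DS/H.
From Q* = √(2DS/H): S = Q*²H / (2D) = 267.1² × 22.6 / (2 × 2,600) = 310.0651.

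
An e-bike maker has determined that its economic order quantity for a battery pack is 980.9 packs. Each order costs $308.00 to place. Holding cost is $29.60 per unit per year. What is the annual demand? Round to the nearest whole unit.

The basic EOQ model gives Q* = √(2DS/H); rearrange for the unknown.
From Q* = √(2DS/H): D = Q*²H / (2S) = 980.9² × 29.6 / (2 × 308) = 46233.893.

D ≈ 46,234 packs per year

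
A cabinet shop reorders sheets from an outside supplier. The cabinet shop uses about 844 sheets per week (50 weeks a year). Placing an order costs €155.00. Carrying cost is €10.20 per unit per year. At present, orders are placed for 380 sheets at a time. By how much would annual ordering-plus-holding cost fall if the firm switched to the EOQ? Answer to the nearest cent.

Annual demand D = 844 × 50 = 42,200.
EOQ = √(2DS/H) = √(2 × 42,200 × 155 / 10.2) ≈ 1132.50.
Cost at Q* = (D/Q*)S + (Q*/2)H = √(2DSH) ≈ €11,551.47.
Cost at Q = 380: (42,200/380)×155 + (380/2)×10.2 = €17,213.16 + €1,938.00 = €19,151.16.
Excess = €19,151.16 − €11,551.47 = €7,599.69.

Extra cost ≈ €7,599.69 per year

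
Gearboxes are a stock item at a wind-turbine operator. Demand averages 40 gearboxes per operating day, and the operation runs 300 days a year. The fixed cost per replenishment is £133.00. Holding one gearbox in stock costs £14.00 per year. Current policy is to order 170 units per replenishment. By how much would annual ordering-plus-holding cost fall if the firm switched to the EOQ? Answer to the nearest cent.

Annual demand D = 40 × 300 = 12,000.
EOQ = √(2DS/H) = √(2 × 12,000 × 133 / 14) ≈ 477.49.
Cost at Q* = (D/Q*)S + (Q*/2)H = √(2DSH) ≈ £6,684.91.
Cost at Q = 170: (12,000/170)×133 + (170/2)×14 = £9,388.24 + £1,190.00 = £10,578.24.
Excess = £10,578.24 − £6,684.91 = £3,893.33.

Extra cost ≈ £3,893.33 per year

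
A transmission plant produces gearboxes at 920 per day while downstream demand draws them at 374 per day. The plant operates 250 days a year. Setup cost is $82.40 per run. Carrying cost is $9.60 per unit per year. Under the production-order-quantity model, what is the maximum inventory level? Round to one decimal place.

Annual demand D = 374 × 250 = 93,500.
Production build-up factor (1 − d/p) = 1 − 374/920 = 0.5935.
Q* = √(2DS / (H(1 − d/p))) = √(2 × 93,500 × 82.4 / (9.6 × 0.5935)).
= √(15,408,800 / 5.6974) ≈ 1644.547.
Maximum inventory = Q*(1 − d/p) = 1644.547 × 0.5935 ≈ 976.003.

I_max ≈ 976.0 gearboxes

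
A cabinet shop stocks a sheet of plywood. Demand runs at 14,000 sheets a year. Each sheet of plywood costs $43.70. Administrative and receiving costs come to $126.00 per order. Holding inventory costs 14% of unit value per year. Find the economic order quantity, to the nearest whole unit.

Holding cost H = 0.14 × $43.70 = $6.1180 per unit per year.
EOQ = √(2DS / H) = √(2 × 14,000 × 126 / 6.118).
= √(3,528,000 / 6.118) = √576,659.0389 ≈ 759.381.

Q* ≈ 759 sheets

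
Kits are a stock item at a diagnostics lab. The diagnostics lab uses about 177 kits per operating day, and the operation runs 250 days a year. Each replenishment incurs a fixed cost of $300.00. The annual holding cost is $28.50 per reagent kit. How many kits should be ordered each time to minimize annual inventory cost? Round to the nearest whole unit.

Annual demand D = 177 × 250 = 44,250.
EOQ = √(2DS / H) = √(2 × 44,250 × 300 / 28.5).
= √(26,550,000 / 28.5) = √931,578.9474 ≈ 965.183.

Q* ≈ 965 kits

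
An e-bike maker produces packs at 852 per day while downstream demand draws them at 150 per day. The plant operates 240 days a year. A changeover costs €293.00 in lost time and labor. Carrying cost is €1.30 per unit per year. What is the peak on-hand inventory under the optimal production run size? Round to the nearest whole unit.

I_max ≈ 3,657 packs

Annual demand D = 150 × 240 = 36,000.
Production build-up factor (1 − d/p) = 1 − 150/852 = 0.8239.
Q* = √(2DS / (H(1 − d/p))) = √(2 × 36,000 × 293 / (1.3 × 0.8239)).
= √(21,096,000 / 1.0711) ≈ 4437.922.
Maximum inventory = Q*(1 − d/p) = 4437.922 × 0.8239 ≈ 3656.597.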